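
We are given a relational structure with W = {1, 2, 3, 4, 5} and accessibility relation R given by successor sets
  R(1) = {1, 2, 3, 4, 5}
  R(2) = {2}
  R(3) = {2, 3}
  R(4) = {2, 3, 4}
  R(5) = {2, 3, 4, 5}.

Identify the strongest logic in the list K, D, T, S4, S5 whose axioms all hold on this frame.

S4

Serial (axiom D): yes — every world has a successor (e.g. 1 R 1).
Reflexive (axiom T): yes — every world is R-related to itself.
Transitive (axiom 4): yes — every two-step R-path is closed by a direct edge.
Euclidean (axiom 5): no — 1 R 2 and 1 R 3, but not 2 R 3.
So F validates K, D, T, S4; S5 would additionally require R to be Euclidean. The strongest is S4.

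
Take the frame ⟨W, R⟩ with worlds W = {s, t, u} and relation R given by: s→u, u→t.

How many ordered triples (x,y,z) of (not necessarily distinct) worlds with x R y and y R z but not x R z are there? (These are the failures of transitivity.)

Enumerating: (s,u,t).

1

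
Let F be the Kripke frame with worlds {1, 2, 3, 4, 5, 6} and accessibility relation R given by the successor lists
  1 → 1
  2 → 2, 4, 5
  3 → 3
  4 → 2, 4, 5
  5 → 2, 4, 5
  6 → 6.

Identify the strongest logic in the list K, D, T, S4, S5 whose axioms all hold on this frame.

Serial (axiom D): yes — every world has a successor (e.g. 1 R 1).
Reflexive (axiom T): yes — every world is R-related to itself.
Transitive (axiom 4): yes — every two-step R-path is closed by a direct edge.
Euclidean (axiom 5): yes — any two successors of a common world are R-related.
So F validates K, D, T, S4, S5. The strongest is S5.

S5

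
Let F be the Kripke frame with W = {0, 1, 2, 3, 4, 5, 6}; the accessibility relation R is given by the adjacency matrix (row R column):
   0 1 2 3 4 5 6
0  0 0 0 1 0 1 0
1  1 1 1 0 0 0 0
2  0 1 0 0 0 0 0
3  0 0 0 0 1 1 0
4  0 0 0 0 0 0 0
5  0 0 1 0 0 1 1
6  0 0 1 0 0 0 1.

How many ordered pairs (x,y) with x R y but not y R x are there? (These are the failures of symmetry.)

Enumerating: (0,3), (0,5), (1,0), (3,4), (3,5), (5,2), (5,6), (6,2).

8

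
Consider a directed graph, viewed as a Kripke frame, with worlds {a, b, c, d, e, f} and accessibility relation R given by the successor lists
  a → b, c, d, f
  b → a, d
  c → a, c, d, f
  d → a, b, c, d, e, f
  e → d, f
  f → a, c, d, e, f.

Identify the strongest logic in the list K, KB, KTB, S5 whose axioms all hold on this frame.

KB

Symmetric (axiom B): yes — every pair in R has its reverse in R.
Reflexive (axiom T): no — a is not related to itself.
Euclidean (axiom 5): no — a R b and a R c, but not b R c.
So F validates K, KB; KTB would additionally require R to be reflexive. The strongest is KB.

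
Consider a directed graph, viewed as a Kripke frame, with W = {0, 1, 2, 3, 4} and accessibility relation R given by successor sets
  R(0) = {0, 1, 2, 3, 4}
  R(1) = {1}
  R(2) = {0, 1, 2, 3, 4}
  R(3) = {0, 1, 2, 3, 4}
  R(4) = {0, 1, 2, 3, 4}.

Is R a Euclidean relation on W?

No

Euclidean: no — 0 R 1 and 0 R 2, but not 1 R 2.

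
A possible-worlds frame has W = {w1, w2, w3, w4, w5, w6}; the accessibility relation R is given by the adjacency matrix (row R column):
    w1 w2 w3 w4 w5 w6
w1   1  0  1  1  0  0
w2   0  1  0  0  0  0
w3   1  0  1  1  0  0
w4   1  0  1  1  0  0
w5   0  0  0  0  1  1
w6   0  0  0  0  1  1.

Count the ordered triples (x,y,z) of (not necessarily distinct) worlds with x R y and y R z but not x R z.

R is transitive; there are no such tuples.

0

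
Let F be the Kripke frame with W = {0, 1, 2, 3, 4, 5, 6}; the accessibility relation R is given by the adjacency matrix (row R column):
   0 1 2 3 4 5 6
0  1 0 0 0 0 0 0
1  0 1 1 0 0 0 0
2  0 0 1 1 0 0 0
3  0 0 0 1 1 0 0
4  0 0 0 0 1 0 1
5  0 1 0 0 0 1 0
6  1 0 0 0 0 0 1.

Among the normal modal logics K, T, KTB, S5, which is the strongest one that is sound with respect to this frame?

Reflexive (axiom T): yes — every world is R-related to itself.
Symmetric (axiom B): no — 1 R 2 but not 2 R 1.
Euclidean (axiom 5): no — 1 R 2 and 1 R 1, but not 2 R 1.
So F validates K, T; KTB would additionally require R to be symmetric. The strongest is T.

T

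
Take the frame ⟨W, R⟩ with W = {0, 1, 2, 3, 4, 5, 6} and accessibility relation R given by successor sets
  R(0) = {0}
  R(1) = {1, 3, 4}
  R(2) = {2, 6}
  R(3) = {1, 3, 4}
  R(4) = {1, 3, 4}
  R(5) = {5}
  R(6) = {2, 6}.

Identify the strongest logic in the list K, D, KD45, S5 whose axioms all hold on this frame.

Serial (axiom D): yes — every world has a successor (e.g. 0 R 0).
Euclidean (axiom 5): yes — any two successors of a common world are R-related.
Transitive (axiom 4): yes — every two-step R-path is closed by a direct edge.
Reflexive (axiom T): yes — every world is R-related to itself.
So F validates K, D, KD45, S5. The strongest is S5.

S5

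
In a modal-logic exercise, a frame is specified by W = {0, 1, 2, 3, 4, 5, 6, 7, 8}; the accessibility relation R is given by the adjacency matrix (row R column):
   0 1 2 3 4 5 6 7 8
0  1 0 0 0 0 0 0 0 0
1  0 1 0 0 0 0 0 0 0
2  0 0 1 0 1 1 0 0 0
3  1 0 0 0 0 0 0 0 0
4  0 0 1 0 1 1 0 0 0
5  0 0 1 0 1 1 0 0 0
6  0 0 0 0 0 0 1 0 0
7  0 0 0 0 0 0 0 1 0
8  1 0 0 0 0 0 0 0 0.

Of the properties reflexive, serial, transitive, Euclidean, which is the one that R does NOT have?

reflexive

Reflexive: no — 3 is not related to itself.
Serial: yes — every world has a successor (e.g. 0 R 0).
Transitive: yes — every two-step R-path is closed by a direct edge.
Euclidean: yes — any two successors of a common world are R-related.
Only reflexive fails.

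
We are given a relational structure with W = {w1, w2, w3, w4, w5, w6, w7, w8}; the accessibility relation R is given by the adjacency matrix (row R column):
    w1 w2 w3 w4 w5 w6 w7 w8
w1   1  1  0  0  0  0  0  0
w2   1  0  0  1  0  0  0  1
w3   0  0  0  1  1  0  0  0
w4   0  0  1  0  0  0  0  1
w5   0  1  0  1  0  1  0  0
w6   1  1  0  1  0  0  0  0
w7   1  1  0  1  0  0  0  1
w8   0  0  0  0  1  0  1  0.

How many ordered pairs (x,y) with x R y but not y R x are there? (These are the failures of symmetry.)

Enumerating: (w2,w4), (w2,w8), (w3,w5), (w4,w8), (w5,w2), (w5,w4), (w5,w6), (w6,w1), (w6,w2), (w6,w4), (w7,w1), (w7,w2), (w7,w4), (w8,w5).

14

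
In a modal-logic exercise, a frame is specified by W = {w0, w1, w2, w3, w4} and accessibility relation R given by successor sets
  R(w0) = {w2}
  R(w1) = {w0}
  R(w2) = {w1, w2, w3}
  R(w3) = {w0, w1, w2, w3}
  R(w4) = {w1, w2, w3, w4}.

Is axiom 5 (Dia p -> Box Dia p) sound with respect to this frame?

No

Axiom 5 corresponds to the accessibility relation being Euclidean.
Euclidean: no — w2 R w1 and w2 R w3, but not w1 R w3.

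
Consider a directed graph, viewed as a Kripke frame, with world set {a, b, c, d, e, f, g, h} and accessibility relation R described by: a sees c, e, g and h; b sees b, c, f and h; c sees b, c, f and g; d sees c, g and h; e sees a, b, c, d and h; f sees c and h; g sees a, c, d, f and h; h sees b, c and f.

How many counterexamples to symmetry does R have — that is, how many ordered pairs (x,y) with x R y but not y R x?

12

Enumerating: (a,c), (a,h), (b,f), (d,c), (d,h), (e,b), (e,c), (e,d), (e,h), (g,f), (g,h), (h,c).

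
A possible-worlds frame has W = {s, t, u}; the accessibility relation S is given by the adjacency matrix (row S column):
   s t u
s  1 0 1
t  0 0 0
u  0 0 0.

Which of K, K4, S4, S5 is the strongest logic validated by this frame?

K4

Transitive (axiom 4): yes — every two-step S-path is closed by a direct edge.
Reflexive (axiom T): no — t is not related to itself.
Euclidean (axiom 5): no — s S u and s S s, but not u S s.
So F validates K, K4; S4 would additionally require S to be reflexive. The strongest is K4.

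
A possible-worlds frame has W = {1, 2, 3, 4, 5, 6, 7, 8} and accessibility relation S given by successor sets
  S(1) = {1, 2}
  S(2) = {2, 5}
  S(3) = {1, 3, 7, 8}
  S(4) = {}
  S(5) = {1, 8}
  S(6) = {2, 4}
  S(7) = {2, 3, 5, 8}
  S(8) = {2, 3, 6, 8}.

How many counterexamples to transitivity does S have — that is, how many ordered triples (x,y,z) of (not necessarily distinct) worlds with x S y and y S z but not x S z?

Enumerating: (1,2,5), (2,5,1), (2,5,8), (3,1,2), (3,7,2), (3,7,5), (3,8,2), (3,8,6), (5,1,2), (5,8,2), (5,8,3), (5,8,6), … and 9 more.
Total: 21.

21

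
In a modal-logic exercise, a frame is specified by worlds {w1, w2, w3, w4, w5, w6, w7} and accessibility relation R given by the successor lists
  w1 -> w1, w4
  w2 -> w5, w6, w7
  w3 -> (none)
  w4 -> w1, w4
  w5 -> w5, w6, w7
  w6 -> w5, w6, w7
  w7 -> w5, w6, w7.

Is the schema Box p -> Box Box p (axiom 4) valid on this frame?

Yes

Axiom 4 corresponds to the accessibility relation being transitive.
Transitive: yes — every two-step R-path is closed by a direct edge.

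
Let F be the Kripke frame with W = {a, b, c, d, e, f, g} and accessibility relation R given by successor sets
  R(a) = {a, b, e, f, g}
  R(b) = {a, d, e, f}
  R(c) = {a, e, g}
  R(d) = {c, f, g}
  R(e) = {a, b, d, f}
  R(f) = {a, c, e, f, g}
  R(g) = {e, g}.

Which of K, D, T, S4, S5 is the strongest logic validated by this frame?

D

Serial (axiom D): yes — every world has a successor (e.g. a R a).
Reflexive (axiom T): no — b is not related to itself.
Transitive (axiom 4): no — a R b and b R d, but not a R d.
Euclidean (axiom 5): no — a R b and a R g, but not b R g.
So F validates K, D; T would additionally require R to be reflexive. The strongest is D.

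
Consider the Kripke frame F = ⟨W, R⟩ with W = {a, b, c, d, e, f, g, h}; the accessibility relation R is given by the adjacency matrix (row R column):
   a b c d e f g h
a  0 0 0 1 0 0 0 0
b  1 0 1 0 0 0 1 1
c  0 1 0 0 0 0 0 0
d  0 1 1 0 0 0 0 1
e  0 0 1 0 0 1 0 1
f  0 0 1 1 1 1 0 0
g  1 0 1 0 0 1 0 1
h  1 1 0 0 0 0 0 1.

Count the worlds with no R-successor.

R is serial; there are no such worlds.

0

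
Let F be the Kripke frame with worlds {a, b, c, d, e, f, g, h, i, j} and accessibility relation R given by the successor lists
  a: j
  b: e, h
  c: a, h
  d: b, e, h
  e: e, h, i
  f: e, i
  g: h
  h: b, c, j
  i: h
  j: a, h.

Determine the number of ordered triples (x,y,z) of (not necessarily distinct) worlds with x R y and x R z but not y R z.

Enumerating: (a,j,j), (b,h,e), (b,h,h), (c,a,a), (c,a,h), (c,h,a), (c,h,h), (d,b,b), (d,e,b), (d,h,e), (d,h,h), (e,h,e), … and 21 more.
Total: 33.

33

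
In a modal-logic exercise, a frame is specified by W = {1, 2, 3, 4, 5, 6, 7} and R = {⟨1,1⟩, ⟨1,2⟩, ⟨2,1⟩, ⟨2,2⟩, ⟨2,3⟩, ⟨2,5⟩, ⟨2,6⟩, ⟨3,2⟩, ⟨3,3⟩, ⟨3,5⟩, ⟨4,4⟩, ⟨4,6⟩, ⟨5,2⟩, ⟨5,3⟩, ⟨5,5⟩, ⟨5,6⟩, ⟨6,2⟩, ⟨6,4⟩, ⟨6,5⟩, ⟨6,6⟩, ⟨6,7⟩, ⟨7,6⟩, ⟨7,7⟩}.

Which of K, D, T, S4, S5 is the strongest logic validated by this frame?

T

Serial (axiom D): yes — every world has a successor (e.g. 1 R 1).
Reflexive (axiom T): yes — every world is R-related to itself.
Transitive (axiom 4): no — 1 R 2 and 2 R 3, but not 1 R 3.
Euclidean (axiom 5): no — 2 R 1 and 2 R 3, but not 1 R 3.
So F validates K, D, T; S4 would additionally require R to be transitive. The strongest is T.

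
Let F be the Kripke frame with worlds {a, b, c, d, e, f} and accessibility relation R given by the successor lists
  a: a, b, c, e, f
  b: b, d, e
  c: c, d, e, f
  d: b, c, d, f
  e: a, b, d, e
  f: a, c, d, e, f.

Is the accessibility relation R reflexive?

Reflexive: yes — every world is R-related to itself.

Yes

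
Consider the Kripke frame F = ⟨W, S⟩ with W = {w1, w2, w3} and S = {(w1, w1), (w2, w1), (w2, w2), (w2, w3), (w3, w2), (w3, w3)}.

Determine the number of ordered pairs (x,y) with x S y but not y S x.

Enumerating: (w2,w1).

1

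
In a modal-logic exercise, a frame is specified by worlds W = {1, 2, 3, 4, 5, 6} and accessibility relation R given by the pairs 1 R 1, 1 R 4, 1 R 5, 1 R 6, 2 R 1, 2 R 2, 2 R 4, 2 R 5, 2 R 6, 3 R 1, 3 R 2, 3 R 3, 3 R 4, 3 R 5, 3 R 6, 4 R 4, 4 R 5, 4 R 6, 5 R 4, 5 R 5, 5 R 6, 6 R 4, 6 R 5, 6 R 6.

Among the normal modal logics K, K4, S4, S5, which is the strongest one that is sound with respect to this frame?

Transitive (axiom 4): yes — every two-step R-path is closed by a direct edge.
Reflexive (axiom T): yes — every world is R-related to itself.
Euclidean (axiom 5): no — 2 R 4 and 2 R 1, but not 4 R 1.
So F validates K, K4, S4; S5 would additionally require R to be Euclidean. The strongest is S4.

S4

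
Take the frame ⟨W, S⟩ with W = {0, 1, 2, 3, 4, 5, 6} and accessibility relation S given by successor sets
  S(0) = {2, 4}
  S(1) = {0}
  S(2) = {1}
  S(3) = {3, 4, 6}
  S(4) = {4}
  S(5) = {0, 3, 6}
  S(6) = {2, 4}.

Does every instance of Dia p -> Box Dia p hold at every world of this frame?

No

Axiom 5 corresponds to the accessibility relation being Euclidean.
Euclidean: no — 0 S 2 and 0 S 4, but not 2 S 4.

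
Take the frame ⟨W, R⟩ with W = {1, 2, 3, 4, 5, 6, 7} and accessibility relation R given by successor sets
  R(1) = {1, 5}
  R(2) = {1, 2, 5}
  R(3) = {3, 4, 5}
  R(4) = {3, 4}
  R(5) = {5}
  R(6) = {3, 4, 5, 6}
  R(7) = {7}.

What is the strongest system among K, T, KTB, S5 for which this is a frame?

Reflexive (axiom T): yes — every world is R-related to itself.
Symmetric (axiom B): no — 1 R 5 but not 5 R 1.
Euclidean (axiom 5): no — 2 R 5 and 2 R 1, but not 5 R 1.
So F validates K, T; KTB would additionally require R to be symmetric. The strongest is T.

T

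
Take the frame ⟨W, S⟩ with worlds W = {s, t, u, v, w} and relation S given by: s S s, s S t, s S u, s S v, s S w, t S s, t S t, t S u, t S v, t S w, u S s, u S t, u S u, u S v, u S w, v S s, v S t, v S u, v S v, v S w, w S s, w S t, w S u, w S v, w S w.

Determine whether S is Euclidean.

Euclidean: yes — any two successors of a common world are S-related.

Yes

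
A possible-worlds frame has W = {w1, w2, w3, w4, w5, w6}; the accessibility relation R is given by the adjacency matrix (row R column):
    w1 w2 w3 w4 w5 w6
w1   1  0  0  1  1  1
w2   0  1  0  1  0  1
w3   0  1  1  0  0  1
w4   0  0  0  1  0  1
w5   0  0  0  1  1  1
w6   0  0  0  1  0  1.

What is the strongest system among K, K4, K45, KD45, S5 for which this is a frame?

K

Transitive (axiom 4): no — w3 R w2 and w2 R w4, but not w3 R w4.
Euclidean (axiom 5): no — w1 R w4 and w1 R w5, but not w4 R w5.
Serial (axiom D): yes — every world has a successor (e.g. w1 R w1).
Reflexive (axiom T): yes — every world is R-related to itself.
So F validates K; K4 would additionally require R to be transitive. The strongest is K.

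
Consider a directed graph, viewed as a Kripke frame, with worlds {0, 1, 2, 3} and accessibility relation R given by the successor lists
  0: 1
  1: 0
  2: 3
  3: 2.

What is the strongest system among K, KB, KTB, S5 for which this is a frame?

Symmetric (axiom B): yes — every pair in R has its reverse in R.
Reflexive (axiom T): no — 0 is not related to itself.
Euclidean (axiom 5): no — 0 R 1 and 0 R 1, but not 1 R 1.
So F validates K, KB; KTB would additionally require R to be reflexive. The strongest is KB.

KB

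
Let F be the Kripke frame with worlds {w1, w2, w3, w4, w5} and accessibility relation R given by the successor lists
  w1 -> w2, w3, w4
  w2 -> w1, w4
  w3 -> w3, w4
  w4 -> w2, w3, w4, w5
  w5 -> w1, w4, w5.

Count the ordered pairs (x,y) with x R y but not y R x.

Enumerating: (w1,w3), (w1,w4), (w5,w1).

3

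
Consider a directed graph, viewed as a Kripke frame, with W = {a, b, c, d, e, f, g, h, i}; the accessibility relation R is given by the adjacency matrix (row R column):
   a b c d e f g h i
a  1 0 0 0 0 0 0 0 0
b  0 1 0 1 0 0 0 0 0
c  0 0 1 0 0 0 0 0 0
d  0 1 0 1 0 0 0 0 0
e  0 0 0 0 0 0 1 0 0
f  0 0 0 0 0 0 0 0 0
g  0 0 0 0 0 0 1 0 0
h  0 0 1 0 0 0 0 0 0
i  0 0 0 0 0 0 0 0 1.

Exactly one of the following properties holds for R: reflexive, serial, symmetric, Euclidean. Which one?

Reflexive: no — e is not related to itself.
Serial: no — f has no R-successor.
Symmetric: no — e R g but not g R e.
Euclidean: yes — any two successors of a common world are R-related.
Only Euclidean holds.

Euclidean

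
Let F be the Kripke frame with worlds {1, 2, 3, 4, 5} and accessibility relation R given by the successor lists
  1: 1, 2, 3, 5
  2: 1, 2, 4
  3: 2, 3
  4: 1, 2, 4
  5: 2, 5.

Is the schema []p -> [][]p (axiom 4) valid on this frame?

No

Axiom 4 corresponds to the accessibility relation being transitive.
Transitive: no — 1 R 2 and 2 R 4, but not 1 R 4.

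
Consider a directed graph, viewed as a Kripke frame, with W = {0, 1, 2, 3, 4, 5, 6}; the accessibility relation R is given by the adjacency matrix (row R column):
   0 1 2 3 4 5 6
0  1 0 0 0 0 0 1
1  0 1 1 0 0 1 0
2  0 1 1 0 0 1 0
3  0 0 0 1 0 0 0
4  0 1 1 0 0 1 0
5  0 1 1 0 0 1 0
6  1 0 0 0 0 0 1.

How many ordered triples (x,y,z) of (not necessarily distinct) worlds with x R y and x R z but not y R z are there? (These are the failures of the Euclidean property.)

R is Euclidean; there are no such tuples.

0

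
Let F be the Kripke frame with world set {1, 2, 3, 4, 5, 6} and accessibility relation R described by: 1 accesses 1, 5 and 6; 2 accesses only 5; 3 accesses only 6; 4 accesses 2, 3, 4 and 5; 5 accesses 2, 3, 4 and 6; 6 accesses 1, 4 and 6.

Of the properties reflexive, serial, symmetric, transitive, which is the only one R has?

serial

Reflexive: no — 2 is not related to itself.
Serial: yes — every world has a successor (e.g. 1 R 1).
Symmetric: no — 1 R 5 but not 5 R 1.
Transitive: no — 1 R 5 and 5 R 2, but not 1 R 2.
Only serial holds.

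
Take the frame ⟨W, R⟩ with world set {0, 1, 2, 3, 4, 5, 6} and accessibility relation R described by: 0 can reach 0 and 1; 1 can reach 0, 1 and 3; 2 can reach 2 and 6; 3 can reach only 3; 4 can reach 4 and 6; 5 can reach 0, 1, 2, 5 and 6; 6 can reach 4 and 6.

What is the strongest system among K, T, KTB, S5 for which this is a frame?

Reflexive (axiom T): yes — every world is R-related to itself.
Symmetric (axiom B): no — 1 R 3 but not 3 R 1.
Euclidean (axiom 5): no — 1 R 0 and 1 R 3, but not 0 R 3.
So F validates K, T; KTB would additionally require R to be symmetric. The strongest is T.

T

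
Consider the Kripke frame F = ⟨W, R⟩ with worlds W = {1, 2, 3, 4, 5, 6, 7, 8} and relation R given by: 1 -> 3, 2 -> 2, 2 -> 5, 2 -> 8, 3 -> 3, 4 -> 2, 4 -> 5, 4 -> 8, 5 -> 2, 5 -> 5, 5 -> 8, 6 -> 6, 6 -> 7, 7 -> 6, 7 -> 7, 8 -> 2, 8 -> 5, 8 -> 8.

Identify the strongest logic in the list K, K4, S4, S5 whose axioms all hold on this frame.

K4

Transitive (axiom 4): yes — every two-step R-path is closed by a direct edge.
Reflexive (axiom T): no — 1 is not related to itself.
Euclidean (axiom 5): yes — any two successors of a common world are R-related.
So F validates K, K4; S4 would additionally require R to be reflexive. The strongest is K4.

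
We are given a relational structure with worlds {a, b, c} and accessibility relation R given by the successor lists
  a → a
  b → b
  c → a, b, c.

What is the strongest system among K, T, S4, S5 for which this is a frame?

S4

Reflexive (axiom T): yes — every world is R-related to itself.
Transitive (axiom 4): yes — every two-step R-path is closed by a direct edge.
Euclidean (axiom 5): no — c R a and c R b, but not a R b.
So F validates K, T, S4; S5 would additionally require R to be Euclidean. The strongest is S4.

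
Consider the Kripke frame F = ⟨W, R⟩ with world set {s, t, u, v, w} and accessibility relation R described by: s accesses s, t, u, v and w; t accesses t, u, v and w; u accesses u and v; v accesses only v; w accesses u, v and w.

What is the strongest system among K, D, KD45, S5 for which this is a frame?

D

Serial (axiom D): yes — every world has a successor (e.g. s R s).
Euclidean (axiom 5): no — s R u and s R t, but not u R t.
Transitive (axiom 4): yes — every two-step R-path is closed by a direct edge.
Reflexive (axiom T): yes — every world is R-related to itself.
So F validates K, D; KD45 would additionally require R to be Euclidean. The strongest is D.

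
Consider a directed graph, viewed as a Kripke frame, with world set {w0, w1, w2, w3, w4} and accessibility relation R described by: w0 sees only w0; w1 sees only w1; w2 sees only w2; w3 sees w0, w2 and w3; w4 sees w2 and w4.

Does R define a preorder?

Yes

Reflexive: yes — every world is R-related to itself.
Transitive: yes — every two-step R-path is closed by a direct edge.
So R is a preorder.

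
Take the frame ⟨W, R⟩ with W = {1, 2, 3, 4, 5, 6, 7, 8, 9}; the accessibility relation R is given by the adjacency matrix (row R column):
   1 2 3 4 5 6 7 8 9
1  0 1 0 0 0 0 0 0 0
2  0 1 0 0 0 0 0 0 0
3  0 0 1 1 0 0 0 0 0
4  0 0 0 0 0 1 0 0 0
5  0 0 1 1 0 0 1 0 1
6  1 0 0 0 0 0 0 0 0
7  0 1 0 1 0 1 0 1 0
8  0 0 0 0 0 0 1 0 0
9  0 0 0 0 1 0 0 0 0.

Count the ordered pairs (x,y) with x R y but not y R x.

Enumerating: (1,2), (3,4), (4,6), (5,3), (5,4), (5,7), (6,1), (7,2), (7,4), (7,6).

10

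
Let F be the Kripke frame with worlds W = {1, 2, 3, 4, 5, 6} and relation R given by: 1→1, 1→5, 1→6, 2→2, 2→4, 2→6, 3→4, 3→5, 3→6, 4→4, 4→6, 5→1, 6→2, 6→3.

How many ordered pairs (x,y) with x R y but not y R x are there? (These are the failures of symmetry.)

Enumerating: (1,6), (2,4), (3,4), (3,5), (4,6).

5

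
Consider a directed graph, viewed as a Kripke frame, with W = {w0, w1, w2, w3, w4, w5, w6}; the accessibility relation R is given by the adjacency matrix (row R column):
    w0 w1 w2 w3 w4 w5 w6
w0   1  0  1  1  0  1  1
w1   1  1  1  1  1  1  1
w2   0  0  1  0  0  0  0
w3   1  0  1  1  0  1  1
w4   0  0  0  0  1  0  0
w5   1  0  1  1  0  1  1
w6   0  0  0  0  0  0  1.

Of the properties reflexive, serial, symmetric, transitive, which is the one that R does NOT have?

symmetric

Reflexive: yes — every world is R-related to itself.
Serial: yes — every world has a successor (e.g. w0 R w0).
Symmetric: no — w0 R w2 but not w2 R w0.
Transitive: yes — every two-step R-path is closed by a direct edge.
Only symmetric fails.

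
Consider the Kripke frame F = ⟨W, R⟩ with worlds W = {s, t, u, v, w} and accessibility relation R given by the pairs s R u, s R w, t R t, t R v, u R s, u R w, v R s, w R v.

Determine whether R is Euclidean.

No

Euclidean: no — s R w and s R u, but not w R u.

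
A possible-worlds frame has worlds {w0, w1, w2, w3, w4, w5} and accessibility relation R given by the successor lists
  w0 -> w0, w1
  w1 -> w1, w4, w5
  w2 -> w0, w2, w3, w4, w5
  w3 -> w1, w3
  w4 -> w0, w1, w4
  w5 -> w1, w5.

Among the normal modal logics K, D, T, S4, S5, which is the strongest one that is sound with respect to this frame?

T

Serial (axiom D): yes — every world has a successor (e.g. w0 R w0).
Reflexive (axiom T): yes — every world is R-related to itself.
Transitive (axiom 4): no — w0 R w1 and w1 R w4, but not w0 R w4.
Euclidean (axiom 5): no — w1 R w4 and w1 R w5, but not w4 R w5.
So F validates K, D, T; S4 would additionally require R to be transitive. The strongest is T.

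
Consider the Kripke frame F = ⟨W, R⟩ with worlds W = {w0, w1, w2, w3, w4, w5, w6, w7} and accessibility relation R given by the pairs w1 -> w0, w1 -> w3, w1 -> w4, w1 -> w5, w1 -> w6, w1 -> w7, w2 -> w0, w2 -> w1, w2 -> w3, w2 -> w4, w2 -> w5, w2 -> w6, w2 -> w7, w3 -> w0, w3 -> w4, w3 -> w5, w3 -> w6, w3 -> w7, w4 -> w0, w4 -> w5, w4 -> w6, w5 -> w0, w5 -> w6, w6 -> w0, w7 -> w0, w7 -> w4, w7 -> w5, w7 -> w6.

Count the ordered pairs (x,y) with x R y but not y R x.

28

Enumerating: (w1,w0), (w1,w3), (w1,w4), (w1,w5), (w1,w6), (w1,w7), (w2,w0), (w2,w1), (w2,w3), (w2,w4), (w2,w5), (w2,w6), … and 16 more.
Total: 28.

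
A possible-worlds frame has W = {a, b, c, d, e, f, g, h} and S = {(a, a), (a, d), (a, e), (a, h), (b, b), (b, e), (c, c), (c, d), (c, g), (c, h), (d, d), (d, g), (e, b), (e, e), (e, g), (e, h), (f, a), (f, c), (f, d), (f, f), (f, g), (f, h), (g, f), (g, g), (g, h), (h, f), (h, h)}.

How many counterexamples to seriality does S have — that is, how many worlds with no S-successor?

S is serial; there are no such worlds.

0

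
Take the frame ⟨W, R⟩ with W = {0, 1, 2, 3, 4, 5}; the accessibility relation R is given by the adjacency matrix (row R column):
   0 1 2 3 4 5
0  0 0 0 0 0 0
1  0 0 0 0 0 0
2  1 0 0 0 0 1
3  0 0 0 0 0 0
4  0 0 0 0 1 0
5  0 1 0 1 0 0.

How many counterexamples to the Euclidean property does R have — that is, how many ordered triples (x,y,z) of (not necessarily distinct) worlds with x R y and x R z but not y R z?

Enumerating: (2,0,0), (2,0,5), (2,5,0), (2,5,5), (5,1,1), (5,1,3), (5,3,1), (5,3,3).

8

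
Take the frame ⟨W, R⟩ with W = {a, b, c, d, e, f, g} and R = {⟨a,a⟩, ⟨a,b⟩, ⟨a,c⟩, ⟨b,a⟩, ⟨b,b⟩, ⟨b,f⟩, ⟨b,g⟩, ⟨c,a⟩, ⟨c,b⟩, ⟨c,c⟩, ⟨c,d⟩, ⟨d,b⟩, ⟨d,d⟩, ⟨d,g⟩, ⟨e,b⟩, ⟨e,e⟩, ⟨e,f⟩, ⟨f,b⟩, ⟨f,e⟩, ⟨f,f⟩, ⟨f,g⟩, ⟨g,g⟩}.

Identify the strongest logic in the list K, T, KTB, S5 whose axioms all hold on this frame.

Reflexive (axiom T): yes — every world is R-related to itself.
Symmetric (axiom B): no — b R g but not g R b.
Euclidean (axiom 5): no — a R b and a R c, but not b R c.
So F validates K, T; KTB would additionally require R to be symmetric. The strongest is T.

T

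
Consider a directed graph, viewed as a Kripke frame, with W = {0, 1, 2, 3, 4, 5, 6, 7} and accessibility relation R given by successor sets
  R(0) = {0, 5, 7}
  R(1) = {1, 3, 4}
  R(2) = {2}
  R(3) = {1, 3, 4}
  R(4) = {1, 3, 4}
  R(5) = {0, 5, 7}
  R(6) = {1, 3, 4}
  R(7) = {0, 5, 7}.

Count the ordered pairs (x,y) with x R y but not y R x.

3

Enumerating: (6,1), (6,3), (6,4).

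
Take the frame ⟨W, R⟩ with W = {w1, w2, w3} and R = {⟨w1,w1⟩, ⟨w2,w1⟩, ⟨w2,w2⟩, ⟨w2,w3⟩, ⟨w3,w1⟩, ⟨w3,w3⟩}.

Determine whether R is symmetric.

Symmetric: no — w2 R w1 but not w1 R w2.

No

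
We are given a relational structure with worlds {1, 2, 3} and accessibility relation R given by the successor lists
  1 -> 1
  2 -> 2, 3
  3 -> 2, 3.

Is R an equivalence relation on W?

Reflexive: yes — every world is R-related to itself.
Symmetric: yes — every pair in R has its reverse in R.
Transitive: yes — every two-step R-path is closed by a direct edge.
So R is an equivalence relation.

Yes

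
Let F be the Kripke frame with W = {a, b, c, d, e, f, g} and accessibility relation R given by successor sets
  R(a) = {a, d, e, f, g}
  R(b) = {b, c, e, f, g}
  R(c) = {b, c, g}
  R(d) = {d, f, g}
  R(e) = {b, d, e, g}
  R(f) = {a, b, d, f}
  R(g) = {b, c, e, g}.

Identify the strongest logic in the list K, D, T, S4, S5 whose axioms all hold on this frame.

T

Serial (axiom D): yes — every world has a successor (e.g. a R a).
Reflexive (axiom T): yes — every world is R-related to itself.
Transitive (axiom 4): no — a R e and e R b, but not a R b.
Euclidean (axiom 5): no — a R d and a R e, but not d R e.
So F validates K, D, T; S4 would additionally require R to be transitive. The strongest is T.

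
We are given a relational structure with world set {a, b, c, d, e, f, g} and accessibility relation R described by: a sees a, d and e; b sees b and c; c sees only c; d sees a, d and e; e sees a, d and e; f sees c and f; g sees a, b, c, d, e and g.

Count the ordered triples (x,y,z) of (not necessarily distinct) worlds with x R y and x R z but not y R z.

20

Enumerating: (b,c,b), (f,c,f), (g,a,b), (g,a,c), (g,a,g), (g,b,a), (g,b,d), (g,b,e), (g,b,g), (g,c,a), (g,c,b), (g,c,d), … and 8 more.
Total: 20.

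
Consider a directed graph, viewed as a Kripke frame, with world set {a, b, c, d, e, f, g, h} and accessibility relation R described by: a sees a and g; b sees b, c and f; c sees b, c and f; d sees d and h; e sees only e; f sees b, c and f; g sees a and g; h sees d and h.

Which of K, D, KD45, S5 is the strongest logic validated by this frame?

S5

Serial (axiom D): yes — every world has a successor (e.g. a R a).
Euclidean (axiom 5): yes — any two successors of a common world are R-related.
Transitive (axiom 4): yes — every two-step R-path is closed by a direct edge.
Reflexive (axiom T): yes — every world is R-related to itself.
So F validates K, D, KD45, S5. The strongest is S5.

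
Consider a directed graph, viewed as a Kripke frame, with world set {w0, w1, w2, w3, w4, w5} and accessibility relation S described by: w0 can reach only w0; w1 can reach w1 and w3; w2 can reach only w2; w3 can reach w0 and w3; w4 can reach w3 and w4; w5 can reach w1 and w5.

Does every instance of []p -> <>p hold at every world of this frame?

Yes

By correspondence theory, D is valid on a frame iff S is serial.
Serial: yes — every world has a successor (e.g. w0 S w0).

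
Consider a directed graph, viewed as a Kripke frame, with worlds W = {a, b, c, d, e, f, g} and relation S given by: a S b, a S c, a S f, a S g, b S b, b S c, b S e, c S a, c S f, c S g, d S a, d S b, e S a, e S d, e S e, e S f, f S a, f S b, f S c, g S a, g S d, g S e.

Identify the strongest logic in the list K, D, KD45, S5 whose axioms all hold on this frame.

Serial (axiom D): yes — every world has a successor (e.g. a S b).
Euclidean (axiom 5): no — a S b and a S f, but not b S f.
Transitive (axiom 4): no — a S b and b S e, but not a S e.
Reflexive (axiom T): no — a is not related to itself.
So F validates K, D; KD45 would additionally require S to be Euclidean and transitive. The strongest is D.

D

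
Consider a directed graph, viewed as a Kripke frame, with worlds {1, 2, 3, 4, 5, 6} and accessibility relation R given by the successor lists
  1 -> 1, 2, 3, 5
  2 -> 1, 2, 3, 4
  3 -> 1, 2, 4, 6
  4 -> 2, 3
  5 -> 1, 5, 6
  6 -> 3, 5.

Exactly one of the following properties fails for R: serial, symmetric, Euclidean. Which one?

Serial: yes — every world has a successor (e.g. 1 R 1).
Symmetric: yes — every pair in R has its reverse in R.
Euclidean: no — 1 R 2 and 1 R 5, but not 2 R 5.
Only Euclidean fails.

Euclidean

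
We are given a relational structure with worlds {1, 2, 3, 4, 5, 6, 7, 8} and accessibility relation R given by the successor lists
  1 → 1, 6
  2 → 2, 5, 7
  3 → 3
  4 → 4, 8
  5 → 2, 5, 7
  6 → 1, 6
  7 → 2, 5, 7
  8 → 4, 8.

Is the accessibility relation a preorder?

Yes

Reflexive: yes — every world is R-related to itself.
Transitive: yes — every two-step R-path is closed by a direct edge.
So R is a preorder.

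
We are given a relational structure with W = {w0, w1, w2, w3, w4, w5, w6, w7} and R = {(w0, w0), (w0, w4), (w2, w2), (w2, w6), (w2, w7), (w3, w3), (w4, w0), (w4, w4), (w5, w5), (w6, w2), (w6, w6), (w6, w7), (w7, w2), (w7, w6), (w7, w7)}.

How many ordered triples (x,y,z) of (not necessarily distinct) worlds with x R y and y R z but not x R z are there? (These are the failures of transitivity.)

R is transitive; there are no such tuples.

0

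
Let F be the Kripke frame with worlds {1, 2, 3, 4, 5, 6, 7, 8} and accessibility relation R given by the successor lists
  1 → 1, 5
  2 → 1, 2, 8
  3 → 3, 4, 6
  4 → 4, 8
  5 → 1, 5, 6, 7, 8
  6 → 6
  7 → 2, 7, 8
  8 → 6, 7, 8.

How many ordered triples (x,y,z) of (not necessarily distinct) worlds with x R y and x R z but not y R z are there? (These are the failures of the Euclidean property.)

Enumerating: (2,1,2), (2,1,8), (2,8,1), (2,8,2), (3,4,3), (3,4,6), (3,6,3), (3,6,4), (4,8,4), (5,1,6), (5,1,7), (5,1,8), … and 14 more.
Total: 26.

26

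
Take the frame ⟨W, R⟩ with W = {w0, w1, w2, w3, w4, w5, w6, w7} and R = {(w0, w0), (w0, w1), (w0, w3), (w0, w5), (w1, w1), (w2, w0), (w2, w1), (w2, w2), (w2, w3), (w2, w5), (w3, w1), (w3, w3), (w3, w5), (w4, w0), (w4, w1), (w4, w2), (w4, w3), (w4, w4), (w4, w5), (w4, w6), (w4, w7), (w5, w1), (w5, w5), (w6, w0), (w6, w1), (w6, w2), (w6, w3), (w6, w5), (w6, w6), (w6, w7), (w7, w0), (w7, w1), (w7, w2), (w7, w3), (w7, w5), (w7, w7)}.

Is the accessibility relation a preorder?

Reflexive: yes — every world is R-related to itself.
Transitive: yes — every two-step R-path is closed by a direct edge.
So R is a preorder.

Yes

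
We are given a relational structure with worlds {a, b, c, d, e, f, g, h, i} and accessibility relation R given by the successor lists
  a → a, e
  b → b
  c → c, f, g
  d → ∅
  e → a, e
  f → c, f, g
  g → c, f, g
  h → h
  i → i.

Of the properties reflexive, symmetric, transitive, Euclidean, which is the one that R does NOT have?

reflexive

Reflexive: no — d is not related to itself.
Symmetric: yes — every pair in R has its reverse in R.
Transitive: yes — every two-step R-path is closed by a direct edge.
Euclidean: yes — any two successors of a common world are R-related.
Only reflexive fails.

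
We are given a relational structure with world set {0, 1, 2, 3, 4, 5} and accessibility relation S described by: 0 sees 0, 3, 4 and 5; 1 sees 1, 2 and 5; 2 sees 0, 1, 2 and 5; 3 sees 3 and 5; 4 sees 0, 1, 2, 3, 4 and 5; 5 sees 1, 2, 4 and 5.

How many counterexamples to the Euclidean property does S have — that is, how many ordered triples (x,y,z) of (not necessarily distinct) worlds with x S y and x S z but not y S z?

24

Enumerating: (0,3,0), (0,3,4), (0,5,0), (0,5,3), (2,0,1), (2,0,2), (2,1,0), (2,5,0), (3,5,3), (4,0,1), (4,0,2), (4,1,0), … and 12 more.
Total: 24.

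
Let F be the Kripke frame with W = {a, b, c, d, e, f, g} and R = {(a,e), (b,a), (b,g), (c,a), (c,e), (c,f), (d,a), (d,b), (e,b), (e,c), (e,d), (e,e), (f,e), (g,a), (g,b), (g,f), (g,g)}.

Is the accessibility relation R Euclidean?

Euclidean: no — b R a and b R g, but not a R g.

No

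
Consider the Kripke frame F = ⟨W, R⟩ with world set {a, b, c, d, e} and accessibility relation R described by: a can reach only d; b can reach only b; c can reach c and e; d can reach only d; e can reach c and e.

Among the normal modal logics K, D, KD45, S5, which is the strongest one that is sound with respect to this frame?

KD45

Serial (axiom D): yes — every world has a successor (e.g. a R d).
Euclidean (axiom 5): yes — any two successors of a common world are R-related.
Transitive (axiom 4): yes — every two-step R-path is closed by a direct edge.
Reflexive (axiom T): no — a is not related to itself.
So F validates K, D, KD45; S5 would additionally require R to be reflexive. The strongest is KD45.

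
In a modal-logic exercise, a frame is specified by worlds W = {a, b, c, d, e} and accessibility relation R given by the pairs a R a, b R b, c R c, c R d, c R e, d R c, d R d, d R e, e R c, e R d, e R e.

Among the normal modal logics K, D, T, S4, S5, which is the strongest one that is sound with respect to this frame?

S5

Serial (axiom D): yes — every world has a successor (e.g. a R a).
Reflexive (axiom T): yes — every world is R-related to itself.
Transitive (axiom 4): yes — every two-step R-path is closed by a direct edge.
Euclidean (axiom 5): yes — any two successors of a common world are R-related.
So F validates K, D, T, S4, S5. The strongest is S5.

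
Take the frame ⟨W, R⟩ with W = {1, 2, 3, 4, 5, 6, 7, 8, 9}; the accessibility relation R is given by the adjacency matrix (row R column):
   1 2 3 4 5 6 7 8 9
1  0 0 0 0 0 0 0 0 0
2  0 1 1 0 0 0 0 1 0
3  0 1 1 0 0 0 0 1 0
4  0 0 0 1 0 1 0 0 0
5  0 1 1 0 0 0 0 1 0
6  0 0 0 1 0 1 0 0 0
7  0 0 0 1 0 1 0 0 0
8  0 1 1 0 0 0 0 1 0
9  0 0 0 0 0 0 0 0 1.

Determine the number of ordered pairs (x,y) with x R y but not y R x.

Enumerating: (5,2), (5,3), (5,8), (7,4), (7,6).

5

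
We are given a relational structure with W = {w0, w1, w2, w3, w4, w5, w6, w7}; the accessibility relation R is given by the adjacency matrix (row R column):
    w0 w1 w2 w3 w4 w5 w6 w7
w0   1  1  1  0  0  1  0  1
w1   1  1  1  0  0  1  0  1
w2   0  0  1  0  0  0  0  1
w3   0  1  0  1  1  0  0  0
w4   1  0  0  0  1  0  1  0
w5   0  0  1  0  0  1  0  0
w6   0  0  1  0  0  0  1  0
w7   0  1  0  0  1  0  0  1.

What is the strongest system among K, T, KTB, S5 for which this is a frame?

Reflexive (axiom T): yes — every world is R-related to itself.
Symmetric (axiom B): no — w0 R w2 but not w2 R w0.
Euclidean (axiom 5): no — w0 R w2 and w0 R w1, but not w2 R w1.
So F validates K, T; KTB would additionally require R to be symmetric. The strongest is T.

T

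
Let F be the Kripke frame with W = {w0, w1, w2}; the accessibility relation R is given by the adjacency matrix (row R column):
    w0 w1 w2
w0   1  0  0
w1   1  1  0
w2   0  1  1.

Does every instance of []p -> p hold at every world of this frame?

Yes

Axiom T corresponds to the accessibility relation being reflexive.
Reflexive: yes — every world is R-related to itself.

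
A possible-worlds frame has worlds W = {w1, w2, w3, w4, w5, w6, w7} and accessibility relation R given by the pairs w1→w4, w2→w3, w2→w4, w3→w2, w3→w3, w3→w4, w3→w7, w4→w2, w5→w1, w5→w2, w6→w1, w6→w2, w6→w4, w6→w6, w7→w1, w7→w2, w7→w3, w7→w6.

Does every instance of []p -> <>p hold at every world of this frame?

Axiom D corresponds to the accessibility relation being serial.
Serial: yes — every world has a successor (e.g. w1 R w4).

Yes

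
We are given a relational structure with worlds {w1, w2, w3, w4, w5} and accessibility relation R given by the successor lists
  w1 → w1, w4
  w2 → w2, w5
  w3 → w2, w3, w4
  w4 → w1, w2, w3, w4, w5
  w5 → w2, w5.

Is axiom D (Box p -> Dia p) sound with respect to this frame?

Axiom D corresponds to the accessibility relation being serial.
Serial: yes — every world has a successor (e.g. w1 R w1).

Yes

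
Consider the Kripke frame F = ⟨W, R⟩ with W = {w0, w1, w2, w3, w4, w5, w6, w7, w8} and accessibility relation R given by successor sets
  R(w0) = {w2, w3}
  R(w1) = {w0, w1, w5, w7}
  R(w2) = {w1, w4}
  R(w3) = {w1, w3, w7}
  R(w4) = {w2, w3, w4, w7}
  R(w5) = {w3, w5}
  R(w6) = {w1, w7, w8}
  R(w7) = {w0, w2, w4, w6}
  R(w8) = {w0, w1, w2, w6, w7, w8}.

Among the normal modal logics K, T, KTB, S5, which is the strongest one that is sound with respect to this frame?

K

Reflexive (axiom T): no — w0 is not related to itself.
Symmetric (axiom B): no — w0 R w2 but not w2 R w0.
Euclidean (axiom 5): no — w0 R w2 and w0 R w3, but not w2 R w3.
So F validates K; T would additionally require R to be reflexive. The strongest is K.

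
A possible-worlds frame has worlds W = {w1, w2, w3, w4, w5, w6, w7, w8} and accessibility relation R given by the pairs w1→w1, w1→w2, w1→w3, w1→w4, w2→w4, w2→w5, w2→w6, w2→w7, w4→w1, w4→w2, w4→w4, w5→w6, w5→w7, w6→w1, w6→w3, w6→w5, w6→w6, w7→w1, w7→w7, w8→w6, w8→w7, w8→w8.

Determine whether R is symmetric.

Symmetric: no — w1 R w2 but not w2 R w1.

No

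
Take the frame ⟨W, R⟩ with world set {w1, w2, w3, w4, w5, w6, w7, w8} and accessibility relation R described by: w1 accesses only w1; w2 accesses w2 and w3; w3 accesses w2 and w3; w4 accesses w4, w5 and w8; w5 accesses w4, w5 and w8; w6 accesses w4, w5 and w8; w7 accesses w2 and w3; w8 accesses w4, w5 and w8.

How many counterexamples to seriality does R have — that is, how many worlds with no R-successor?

0

R is serial; there are no such worlds.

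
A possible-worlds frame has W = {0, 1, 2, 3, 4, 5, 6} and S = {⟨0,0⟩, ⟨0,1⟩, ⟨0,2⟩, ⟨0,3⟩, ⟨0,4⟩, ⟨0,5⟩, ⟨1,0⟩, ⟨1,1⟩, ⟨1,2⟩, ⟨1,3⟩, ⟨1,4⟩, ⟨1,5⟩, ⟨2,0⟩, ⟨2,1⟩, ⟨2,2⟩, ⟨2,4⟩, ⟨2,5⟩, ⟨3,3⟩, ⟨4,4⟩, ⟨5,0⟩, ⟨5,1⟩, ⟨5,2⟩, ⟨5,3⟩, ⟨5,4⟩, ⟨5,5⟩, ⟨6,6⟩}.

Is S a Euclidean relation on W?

No

Euclidean: no — 0 S 2 and 0 S 3, but not 2 S 3.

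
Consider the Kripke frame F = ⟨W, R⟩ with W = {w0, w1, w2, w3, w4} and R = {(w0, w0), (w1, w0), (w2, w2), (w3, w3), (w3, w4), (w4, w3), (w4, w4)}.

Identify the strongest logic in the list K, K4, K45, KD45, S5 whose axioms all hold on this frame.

Transitive (axiom 4): yes — every two-step R-path is closed by a direct edge.
Euclidean (axiom 5): yes — any two successors of a common world are R-related.
Serial (axiom D): yes — every world has a successor (e.g. w0 R w0).
Reflexive (axiom T): no — w1 is not related to itself.
So F validates K, K4, K45, KD45; S5 would additionally require R to be reflexive. The strongest is KD45.

KD45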